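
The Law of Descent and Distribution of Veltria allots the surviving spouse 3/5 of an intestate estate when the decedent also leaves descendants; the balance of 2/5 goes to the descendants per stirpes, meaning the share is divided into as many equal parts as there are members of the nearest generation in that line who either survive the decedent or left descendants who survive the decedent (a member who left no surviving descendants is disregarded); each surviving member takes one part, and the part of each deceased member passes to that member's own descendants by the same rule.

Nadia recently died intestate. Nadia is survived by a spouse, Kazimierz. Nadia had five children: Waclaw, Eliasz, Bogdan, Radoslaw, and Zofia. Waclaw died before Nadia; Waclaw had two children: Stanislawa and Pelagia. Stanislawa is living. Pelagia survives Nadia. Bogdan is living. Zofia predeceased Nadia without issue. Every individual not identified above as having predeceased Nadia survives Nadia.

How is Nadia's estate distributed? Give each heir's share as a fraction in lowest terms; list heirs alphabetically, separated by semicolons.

Bogdan 1/10; Eliasz 1/10; Kazimierz 3/5; Pelagia 1/20; Radoslaw 1/10; Stanislawa 1/20

Kazimierz, as surviving spouse, takes 3/5.
The remaining 2/5 passes to Nadia's descendants per stirpes.
Zofia left no surviving issue, so that branch lapses and is disregarded.
The 2/5 is divided into 4 equal shares of 1/10 among Waclaw, Eliasz, Bogdan, Radoslaw.
Waclaw predeceased; the 1/10 allotted to Waclaw's branch passes to Waclaw's issue by representation.
The 1/10 is divided into 2 equal shares of 1/20 among Stanislawa, Pelagia.
Stanislawa is living and takes 1/20.
Pelagia is living and takes 1/20.
Eliasz is living and takes 1/10.
Bogdan is living and takes 1/10.
Radoslaw is living and takes 1/10.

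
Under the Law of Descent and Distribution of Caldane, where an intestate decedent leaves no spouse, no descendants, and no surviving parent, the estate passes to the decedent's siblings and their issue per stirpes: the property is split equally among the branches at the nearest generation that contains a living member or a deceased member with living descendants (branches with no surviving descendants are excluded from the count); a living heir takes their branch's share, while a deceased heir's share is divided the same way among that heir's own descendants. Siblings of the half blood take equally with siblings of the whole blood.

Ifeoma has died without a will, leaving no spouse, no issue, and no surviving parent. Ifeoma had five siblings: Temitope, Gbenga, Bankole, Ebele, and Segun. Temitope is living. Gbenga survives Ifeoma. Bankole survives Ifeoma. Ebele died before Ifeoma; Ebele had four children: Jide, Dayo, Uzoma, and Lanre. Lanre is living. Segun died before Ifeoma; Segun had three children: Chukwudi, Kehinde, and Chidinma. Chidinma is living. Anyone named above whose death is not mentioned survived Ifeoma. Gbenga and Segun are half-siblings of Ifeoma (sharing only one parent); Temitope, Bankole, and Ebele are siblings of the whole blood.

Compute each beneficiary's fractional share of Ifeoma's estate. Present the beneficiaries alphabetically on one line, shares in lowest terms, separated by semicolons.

No spouse, descendants, or parent survives, so the estate passes to Ifeoma's siblings per stirpes.
Half-blood and whole-blood siblings take equally under the stated rule.
The estate is divided into 5 equal shares of 1/5 among Temitope, Gbenga, Bankole, Ebele, Segun.
Temitope is living and takes 1/5.
Gbenga is living and takes 1/5.
Bankole is living and takes 1/5.
Ebele predeceased; the 1/5 allotted to Ebele's branch passes to Ebele's issue by representation.
The 1/5 is divided into 4 equal shares of 1/20 among Jide, Dayo, Uzoma, Lanre.
Jide is living and takes 1/20.
Dayo is living and takes 1/20.
Uzoma is living and takes 1/20.
Lanre is living and takes 1/20.
Segun predeceased; the 1/5 allotted to Segun's branch passes to Segun's issue by representation.
The 1/5 is divided into 3 equal shares of 1/15 among Chukwudi, Kehinde, Chidinma.
Chukwudi is living and takes 1/15.
Kehinde is living and takes 1/15.
Chidinma is living and takes 1/15.

Bankole 1/5; Chidinma 1/15; Chukwudi 1/15; Dayo 1/20; Gbenga 1/5; Jide 1/20; Kehinde 1/15; Lanre 1/20; Temitope 1/5; Uzoma 1/20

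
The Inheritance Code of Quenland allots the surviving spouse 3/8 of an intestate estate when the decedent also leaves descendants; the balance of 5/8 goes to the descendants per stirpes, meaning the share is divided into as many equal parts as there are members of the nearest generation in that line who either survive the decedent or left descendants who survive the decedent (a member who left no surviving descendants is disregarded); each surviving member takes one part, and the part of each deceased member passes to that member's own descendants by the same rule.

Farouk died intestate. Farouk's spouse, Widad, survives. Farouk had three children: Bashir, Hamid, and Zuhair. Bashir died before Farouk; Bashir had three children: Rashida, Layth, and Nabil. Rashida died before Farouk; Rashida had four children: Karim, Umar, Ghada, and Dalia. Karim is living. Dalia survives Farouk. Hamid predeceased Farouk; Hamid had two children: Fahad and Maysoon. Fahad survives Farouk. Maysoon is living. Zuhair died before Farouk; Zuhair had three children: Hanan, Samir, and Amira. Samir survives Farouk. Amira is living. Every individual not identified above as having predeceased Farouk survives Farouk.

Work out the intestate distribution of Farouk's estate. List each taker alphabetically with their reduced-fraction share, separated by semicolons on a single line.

Widad, as surviving spouse, takes 3/8.
The remaining 5/8 passes to Farouk's descendants per stirpes.
The 5/8 is divided into 3 equal shares of 5/24 among Bashir, Hamid, Zuhair.
Bashir predeceased; the 5/24 allotted to Bashir's branch passes to Bashir's issue by representation.
The 5/24 is divided into 3 equal shares of 5/72 among Rashida, Layth, Nabil.
Rashida predeceased; the 5/72 allotted to Rashida's branch passes to Rashida's issue by representation.
The 5/72 is divided into 4 equal shares of 5/288 among Karim, Umar, Ghada, Dalia.
Karim is living and takes 5/288.
Umar is living and takes 5/288.
Ghada is living and takes 5/288.
Dalia is living and takes 5/288.
Layth is living and takes 5/72.
Nabil is living and takes 5/72.
Hamid predeceased; the 5/24 allotted to Hamid's branch passes to Hamid's issue by representation.
The 5/24 is divided into 2 equal shares of 5/48 among Fahad, Maysoon.
Fahad is living and takes 5/48.
Maysoon is living and takes 5/48.
Zuhair predeceased; the 5/24 allotted to Zuhair's branch passes to Zuhair's issue by representation.
The 5/24 is divided into 3 equal shares of 5/72 among Hanan, Samir, Amira.
Hanan is living and takes 5/72.
Samir is living and takes 5/72.
Amira is living and takes 5/72.

Amira 5/72; Dalia 5/288; Fahad 5/48; Ghada 5/288; Hanan 5/72; Karim 5/288; Layth 5/72; Maysoon 5/48; Nabil 5/72; Samir 5/72; Umar 5/288; Widad 3/8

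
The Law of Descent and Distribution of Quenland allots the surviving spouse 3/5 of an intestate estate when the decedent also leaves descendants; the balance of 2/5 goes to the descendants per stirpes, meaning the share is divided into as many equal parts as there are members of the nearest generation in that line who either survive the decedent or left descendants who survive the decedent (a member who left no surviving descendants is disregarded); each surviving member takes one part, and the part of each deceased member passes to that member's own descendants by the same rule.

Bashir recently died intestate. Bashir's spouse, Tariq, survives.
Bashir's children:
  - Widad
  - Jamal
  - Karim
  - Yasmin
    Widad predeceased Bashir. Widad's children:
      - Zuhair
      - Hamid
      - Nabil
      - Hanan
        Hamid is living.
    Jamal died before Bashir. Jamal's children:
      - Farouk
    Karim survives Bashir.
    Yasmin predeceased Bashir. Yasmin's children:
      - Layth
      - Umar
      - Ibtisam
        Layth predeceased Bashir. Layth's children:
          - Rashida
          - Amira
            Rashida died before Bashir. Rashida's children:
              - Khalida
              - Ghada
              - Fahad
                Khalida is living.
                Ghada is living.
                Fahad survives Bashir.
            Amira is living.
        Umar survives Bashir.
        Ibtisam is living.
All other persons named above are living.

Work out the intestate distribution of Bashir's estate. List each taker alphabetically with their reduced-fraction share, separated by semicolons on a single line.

Amira 1/60; Fahad 1/180; Farouk 1/10; Ghada 1/180; Hamid 1/40; Hanan 1/40; Ibtisam 1/30; Karim 1/10; Khalida 1/180; Nabil 1/40; Tariq 3/5; Umar 1/30; Zuhair 1/40

Tariq, as surviving spouse, takes 3/5.
The remaining 2/5 passes to Bashir's descendants per stirpes.
The 2/5 is divided into 4 equal shares of 1/10 among Widad, Jamal, Karim, Yasmin.
Widad predeceased; the 1/10 allotted to Widad's branch passes to Widad's issue by representation.
The 1/10 is divided into 4 equal shares of 1/40 among Zuhair, Hamid, Nabil, Hanan.
Zuhair is living and takes 1/40.
Hamid is living and takes 1/40.
Nabil is living and takes 1/40.
Hanan is living and takes 1/40.
Jamal predeceased; the 1/10 allotted to Jamal's branch passes to Jamal's issue by representation.
Farouk is the sole taker at this level and receives the full 1/10.
Karim is living and takes 1/10.
Yasmin predeceased; the 1/10 allotted to Yasmin's branch passes to Yasmin's issue by representation.
The 1/10 is divided into 3 equal shares of 1/30 among Layth, Umar, Ibtisam.
Layth predeceased; the 1/30 allotted to Layth's branch passes to Layth's issue by representation.
The 1/30 is divided into 2 equal shares of 1/60 among Rashida, Amira.
Rashida predeceased; the 1/60 allotted to Rashida's branch passes to Rashida's issue by representation.
The 1/60 is divided into 3 equal shares of 1/180 among Khalida, Ghada, Fahad.
Khalida is living and takes 1/180.
Ghada is living and takes 1/180.
Fahad is living and takes 1/180.
Amira is living and takes 1/60.
Umar is living and takes 1/30.
Ibtisam is living and takes 1/30.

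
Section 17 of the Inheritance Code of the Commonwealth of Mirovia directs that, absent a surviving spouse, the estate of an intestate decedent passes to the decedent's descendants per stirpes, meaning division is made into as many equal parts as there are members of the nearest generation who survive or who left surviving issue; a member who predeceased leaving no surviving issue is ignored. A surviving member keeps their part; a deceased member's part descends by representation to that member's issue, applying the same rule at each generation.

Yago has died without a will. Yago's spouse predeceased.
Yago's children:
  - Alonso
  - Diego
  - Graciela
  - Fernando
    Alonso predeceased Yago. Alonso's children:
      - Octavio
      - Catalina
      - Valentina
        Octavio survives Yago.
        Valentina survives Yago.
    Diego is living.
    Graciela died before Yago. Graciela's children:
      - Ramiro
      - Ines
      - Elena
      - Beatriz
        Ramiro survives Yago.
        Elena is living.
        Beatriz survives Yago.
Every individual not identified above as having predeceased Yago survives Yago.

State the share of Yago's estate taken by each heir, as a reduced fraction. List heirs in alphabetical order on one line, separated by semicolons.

Beatriz 1/16; Catalina 1/12; Diego 1/4; Elena 1/16; Fernando 1/4; Ines 1/16; Octavio 1/12; Ramiro 1/16; Valentina 1/12

There is no surviving spouse, so the entire estate passes to Yago's descendants per stirpes.
The estate is divided into 4 equal shares of 1/4 among Alonso, Diego, Graciela, Fernando.
Alonso predeceased; the 1/4 allotted to Alonso's branch passes to Alonso's issue by representation.
The 1/4 is divided into 3 equal shares of 1/12 among Octavio, Catalina, Valentina.
Octavio is living and takes 1/12.
Catalina is living and takes 1/12.
Valentina is living and takes 1/12.
Diego is living and takes 1/4.
Graciela predeceased; the 1/4 allotted to Graciela's branch passes to Graciela's issue by representation.
The 1/4 is divided into 4 equal shares of 1/16 among Ramiro, Ines, Elena, Beatriz.
Ramiro is living and takes 1/16.
Ines is living and takes 1/16.
Elena is living and takes 1/16.
Beatriz is living and takes 1/16.
Fernando is living and takes 1/4.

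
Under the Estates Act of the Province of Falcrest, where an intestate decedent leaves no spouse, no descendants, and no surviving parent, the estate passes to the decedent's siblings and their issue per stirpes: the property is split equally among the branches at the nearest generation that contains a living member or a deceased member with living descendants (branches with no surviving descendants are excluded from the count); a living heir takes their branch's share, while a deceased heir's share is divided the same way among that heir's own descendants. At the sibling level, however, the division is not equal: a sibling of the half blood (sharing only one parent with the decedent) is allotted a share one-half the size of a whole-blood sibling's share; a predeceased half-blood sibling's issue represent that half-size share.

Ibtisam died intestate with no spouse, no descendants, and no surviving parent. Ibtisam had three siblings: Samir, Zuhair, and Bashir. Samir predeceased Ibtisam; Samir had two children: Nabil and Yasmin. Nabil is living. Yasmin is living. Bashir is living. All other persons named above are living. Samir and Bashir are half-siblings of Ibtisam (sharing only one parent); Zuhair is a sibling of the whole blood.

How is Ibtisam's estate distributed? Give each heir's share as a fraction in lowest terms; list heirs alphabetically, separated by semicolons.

No spouse, descendants, or parent survives, so the estate passes to Ibtisam's siblings per stirpes.
Half-blood siblings count for one-half the weight of whole-blood siblings at the initial division.
Dividing 1 in proportion to weights (total weight 2): Samir (weight 1/2) → 1/4; Zuhair (weight 1) → 1/2; Bashir (weight 1/2) → 1/4.
Samir predeceased; the 1/4 allotted to Samir's branch passes to Samir's issue by representation.
The 1/4 is divided into 2 equal shares of 1/8 among Nabil, Yasmin.
Nabil is living and takes 1/8.
Yasmin is living and takes 1/8.
Zuhair is living and takes 1/2.
Bashir is living and takes 1/4.

Bashir 1/4; Nabil 1/8; Yasmin 1/8; Zuhair 1/2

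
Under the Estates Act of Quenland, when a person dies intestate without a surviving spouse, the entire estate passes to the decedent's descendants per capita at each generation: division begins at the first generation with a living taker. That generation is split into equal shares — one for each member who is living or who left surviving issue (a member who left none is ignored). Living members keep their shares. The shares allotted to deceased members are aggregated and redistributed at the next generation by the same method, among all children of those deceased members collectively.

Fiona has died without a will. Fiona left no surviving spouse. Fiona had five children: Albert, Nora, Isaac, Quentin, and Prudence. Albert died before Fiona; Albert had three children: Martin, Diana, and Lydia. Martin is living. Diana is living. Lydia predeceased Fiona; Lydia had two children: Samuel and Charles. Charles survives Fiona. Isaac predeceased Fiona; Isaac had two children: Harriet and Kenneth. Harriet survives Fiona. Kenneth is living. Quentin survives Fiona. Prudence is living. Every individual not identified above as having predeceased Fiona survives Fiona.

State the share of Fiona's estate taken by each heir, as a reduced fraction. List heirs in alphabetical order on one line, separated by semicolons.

There is no surviving spouse, so the entire estate passes to Fiona's descendants per capita at each generation.
At generation 1 (Albert, Nora, Isaac, Quentin, Prudence) there are 5 shares of (1)/5 = 1/5 each.
Living: Nora, Quentin, and Prudence — each takes 1/5.
Deceased: Albert and Isaac. Their combined 2/5 is pooled and carried to generation 2.
At generation 2 (Martin, Diana, Lydia, Harriet, Kenneth) there are 5 shares of (2/5)/5 = 2/25 each.
Living: Martin, Diana, Harriet, and Kenneth — each takes 2/25.
Deceased: Lydia. That 2/25 share is carried to generation 3.
At generation 3 (Samuel, Charles) there are 2 shares of (2/25)/2 = 1/25 each.
Living: Samuel and Charles — each takes 1/25.

Charles 1/25; Diana 2/25; Harriet 2/25; Kenneth 2/25; Martin 2/25; Nora 1/5; Prudence 1/5; Quentin 1/5; Samuel 1/25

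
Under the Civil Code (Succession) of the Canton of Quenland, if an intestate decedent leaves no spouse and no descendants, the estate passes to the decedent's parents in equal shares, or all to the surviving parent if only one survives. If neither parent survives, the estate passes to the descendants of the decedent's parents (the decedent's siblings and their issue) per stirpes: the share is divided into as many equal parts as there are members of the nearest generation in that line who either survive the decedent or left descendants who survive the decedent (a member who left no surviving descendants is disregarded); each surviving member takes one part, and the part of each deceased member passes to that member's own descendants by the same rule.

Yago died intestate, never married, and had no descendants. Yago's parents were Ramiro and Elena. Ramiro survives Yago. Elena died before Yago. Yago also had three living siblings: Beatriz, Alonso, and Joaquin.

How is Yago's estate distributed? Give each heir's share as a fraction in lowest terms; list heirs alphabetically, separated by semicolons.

Only one parent, Ramiro, survives, so Ramiro takes the entire estate. The siblings take nothing because a surviving parent has priority.

Ramiro 1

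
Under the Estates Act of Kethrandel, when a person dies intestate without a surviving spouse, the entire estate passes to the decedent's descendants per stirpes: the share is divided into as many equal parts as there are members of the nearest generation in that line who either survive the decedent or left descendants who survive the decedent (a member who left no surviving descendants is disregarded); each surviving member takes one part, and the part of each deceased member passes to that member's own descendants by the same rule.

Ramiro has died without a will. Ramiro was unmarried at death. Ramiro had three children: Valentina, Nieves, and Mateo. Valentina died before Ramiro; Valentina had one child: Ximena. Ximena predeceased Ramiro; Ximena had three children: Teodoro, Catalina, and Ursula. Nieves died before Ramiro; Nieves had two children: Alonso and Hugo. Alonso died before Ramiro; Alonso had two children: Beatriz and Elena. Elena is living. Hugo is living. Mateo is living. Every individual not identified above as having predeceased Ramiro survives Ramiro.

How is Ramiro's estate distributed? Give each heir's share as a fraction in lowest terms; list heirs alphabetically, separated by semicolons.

Beatriz 1/12; Catalina 1/9; Elena 1/12; Hugo 1/6; Mateo 1/3; Teodoro 1/9; Ursula 1/9

There is no surviving spouse, so the entire estate passes to Ramiro's descendants per stirpes.
The estate is divided into 3 equal shares of 1/3 among Valentina, Nieves, Mateo.
Valentina predeceased; the 1/3 allotted to Valentina's branch passes to Valentina's issue by representation.
Ximena's line is the sole branch at this level, so the full 1/3 passes to Ximena's issue by representation.
The 1/3 is divided into 3 equal shares of 1/9 among Teodoro, Catalina, Ursula.
Teodoro is living and takes 1/9.
Catalina is living and takes 1/9.
Ursula is living and takes 1/9.
Nieves predeceased; the 1/3 allotted to Nieves's branch passes to Nieves's issue by representation.
The 1/3 is divided into 2 equal shares of 1/6 among Alonso, Hugo.
Alonso predeceased; the 1/6 allotted to Alonso's branch passes to Alonso's issue by representation.
The 1/6 is divided into 2 equal shares of 1/12 among Beatriz, Elena.
Beatriz is living and takes 1/12.
Elena is living and takes 1/12.
Hugo is living and takes 1/6.
Mateo is living and takes 1/3.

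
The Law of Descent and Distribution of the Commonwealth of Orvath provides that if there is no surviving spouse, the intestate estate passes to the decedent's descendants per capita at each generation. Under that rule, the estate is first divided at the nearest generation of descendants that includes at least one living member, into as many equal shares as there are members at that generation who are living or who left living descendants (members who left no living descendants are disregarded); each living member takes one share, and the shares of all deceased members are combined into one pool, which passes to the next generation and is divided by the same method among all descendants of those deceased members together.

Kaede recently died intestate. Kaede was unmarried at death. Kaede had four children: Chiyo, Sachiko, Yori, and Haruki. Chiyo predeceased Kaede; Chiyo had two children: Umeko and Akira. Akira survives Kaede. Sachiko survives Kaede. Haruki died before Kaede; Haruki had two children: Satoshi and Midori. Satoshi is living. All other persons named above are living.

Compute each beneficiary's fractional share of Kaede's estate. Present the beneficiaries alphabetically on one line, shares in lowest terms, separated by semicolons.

There is no surviving spouse, so the entire estate passes to Kaede's descendants per capita at each generation.
At generation 1 (Chiyo, Sachiko, Yori, Haruki) there are 4 shares of (1)/4 = 1/4 each.
Living: Sachiko and Yori — each takes 1/4.
Deceased: Chiyo and Haruki. Their combined 1/2 is pooled and carried to generation 2.
At generation 2 (Umeko, Akira, Satoshi, Midori) there are 4 shares of (1/2)/4 = 1/8 each.
Living: Umeko, Akira, Satoshi, and Midori — each takes 1/8.

Akira 1/8; Midori 1/8; Sachiko 1/4; Satoshi 1/8; Umeko 1/8; Yori 1/4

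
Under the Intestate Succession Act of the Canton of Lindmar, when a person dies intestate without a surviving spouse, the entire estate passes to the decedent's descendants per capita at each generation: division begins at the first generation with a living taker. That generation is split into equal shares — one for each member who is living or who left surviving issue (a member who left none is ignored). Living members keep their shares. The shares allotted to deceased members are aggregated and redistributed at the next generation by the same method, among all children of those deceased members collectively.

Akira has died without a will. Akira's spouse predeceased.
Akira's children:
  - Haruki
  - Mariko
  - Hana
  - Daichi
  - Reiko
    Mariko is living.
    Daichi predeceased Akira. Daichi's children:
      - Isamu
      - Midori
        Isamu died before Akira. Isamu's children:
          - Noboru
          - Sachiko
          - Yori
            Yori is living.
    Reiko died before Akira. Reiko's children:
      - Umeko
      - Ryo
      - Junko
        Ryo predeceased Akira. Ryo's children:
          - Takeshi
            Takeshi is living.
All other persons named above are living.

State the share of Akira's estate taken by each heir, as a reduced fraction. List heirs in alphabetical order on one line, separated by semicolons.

Hana 1/5; Haruki 1/5; Junko 2/25; Mariko 1/5; Midori 2/25; Noboru 1/25; Sachiko 1/25; Takeshi 1/25; Umeko 2/25; Yori 1/25

There is no surviving spouse, so the entire estate passes to Akira's descendants per capita at each generation.
At generation 1 (Haruki, Mariko, Hana, Daichi, Reiko) there are 5 shares of (1)/5 = 1/5 each.
Living: Haruki, Mariko, and Hana — each takes 1/5.
Deceased: Daichi and Reiko. Their combined 2/5 is pooled and carried to generation 2.
At generation 2 (Isamu, Midori, Umeko, Ryo, Junko) there are 5 shares of (2/5)/5 = 2/25 each.
Living: Midori, Umeko, and Junko — each takes 2/25.
Deceased: Isamu and Ryo. Their combined 4/25 is pooled and carried to generation 3.
At generation 3 (Noboru, Sachiko, Yori, Takeshi) there are 4 shares of (4/25)/4 = 1/25 each.
Living: Noboru, Sachiko, Yori, and Takeshi — each takes 1/25.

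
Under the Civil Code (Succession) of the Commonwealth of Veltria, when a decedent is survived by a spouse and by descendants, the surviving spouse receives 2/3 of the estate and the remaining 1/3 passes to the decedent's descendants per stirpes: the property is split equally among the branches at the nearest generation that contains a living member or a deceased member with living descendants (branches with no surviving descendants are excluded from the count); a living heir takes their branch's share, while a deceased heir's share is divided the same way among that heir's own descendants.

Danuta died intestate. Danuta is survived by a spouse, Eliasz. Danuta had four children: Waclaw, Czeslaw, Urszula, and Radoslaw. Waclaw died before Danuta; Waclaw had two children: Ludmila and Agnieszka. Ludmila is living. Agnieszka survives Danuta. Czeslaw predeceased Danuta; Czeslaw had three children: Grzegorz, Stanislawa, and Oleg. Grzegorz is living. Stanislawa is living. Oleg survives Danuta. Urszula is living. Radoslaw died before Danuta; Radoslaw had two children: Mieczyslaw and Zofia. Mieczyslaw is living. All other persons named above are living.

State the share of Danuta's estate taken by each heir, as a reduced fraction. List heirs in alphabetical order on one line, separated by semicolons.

Agnieszka 1/24; Eliasz 2/3; Grzegorz 1/36; Ludmila 1/24; Mieczyslaw 1/24; Oleg 1/36; Stanislawa 1/36; Urszula 1/12; Zofia 1/24

Eliasz, as surviving spouse, takes 2/3.
The remaining 1/3 passes to Danuta's descendants per stirpes.
The 1/3 is divided into 4 equal shares of 1/12 among Waclaw, Czeslaw, Urszula, Radoslaw.
Waclaw predeceased; the 1/12 allotted to Waclaw's branch passes to Waclaw's issue by representation.
The 1/12 is divided into 2 equal shares of 1/24 among Ludmila, Agnieszka.
Ludmila is living and takes 1/24.
Agnieszka is living and takes 1/24.
Czeslaw predeceased; the 1/12 allotted to Czeslaw's branch passes to Czeslaw's issue by representation.
The 1/12 is divided into 3 equal shares of 1/36 among Grzegorz, Stanislawa, Oleg.
Grzegorz is living and takes 1/36.
Stanislawa is living and takes 1/36.
Oleg is living and takes 1/36.
Urszula is living and takes 1/12.
Radoslaw predeceased; the 1/12 allotted to Radoslaw's branch passes to Radoslaw's issue by representation.
The 1/12 is divided into 2 equal shares of 1/24 among Mieczyslaw, Zofia.
Mieczyslaw is living and takes 1/24.
Zofia is living and takes 1/24.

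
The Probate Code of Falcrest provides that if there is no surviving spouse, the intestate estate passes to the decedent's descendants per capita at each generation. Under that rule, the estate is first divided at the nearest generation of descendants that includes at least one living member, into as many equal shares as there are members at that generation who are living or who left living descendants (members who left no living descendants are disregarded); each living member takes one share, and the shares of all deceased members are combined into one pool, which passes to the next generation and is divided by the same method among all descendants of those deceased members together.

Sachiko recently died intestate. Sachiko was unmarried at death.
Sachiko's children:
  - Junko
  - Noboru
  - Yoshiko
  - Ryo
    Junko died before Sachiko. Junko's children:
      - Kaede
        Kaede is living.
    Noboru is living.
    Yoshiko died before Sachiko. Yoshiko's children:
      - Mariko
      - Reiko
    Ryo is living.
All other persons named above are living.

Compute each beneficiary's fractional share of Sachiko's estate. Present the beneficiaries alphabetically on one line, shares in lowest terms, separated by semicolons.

Kaede 1/6; Mariko 1/6; Noboru 1/4; Reiko 1/6; Ryo 1/4

There is no surviving spouse, so the entire estate passes to Sachiko's descendants per capita at each generation.
At generation 1 (Junko, Noboru, Yoshiko, Ryo) there are 4 shares of (1)/4 = 1/4 each.
Living: Noboru and Ryo — each takes 1/4.
Deceased: Junko and Yoshiko. Their combined 1/2 is pooled and carried to generation 2.
At generation 2 (Kaede, Mariko, Reiko) there are 3 shares of (1/2)/3 = 1/6 each.
Living: Kaede, Mariko, and Reiko — each takes 1/6.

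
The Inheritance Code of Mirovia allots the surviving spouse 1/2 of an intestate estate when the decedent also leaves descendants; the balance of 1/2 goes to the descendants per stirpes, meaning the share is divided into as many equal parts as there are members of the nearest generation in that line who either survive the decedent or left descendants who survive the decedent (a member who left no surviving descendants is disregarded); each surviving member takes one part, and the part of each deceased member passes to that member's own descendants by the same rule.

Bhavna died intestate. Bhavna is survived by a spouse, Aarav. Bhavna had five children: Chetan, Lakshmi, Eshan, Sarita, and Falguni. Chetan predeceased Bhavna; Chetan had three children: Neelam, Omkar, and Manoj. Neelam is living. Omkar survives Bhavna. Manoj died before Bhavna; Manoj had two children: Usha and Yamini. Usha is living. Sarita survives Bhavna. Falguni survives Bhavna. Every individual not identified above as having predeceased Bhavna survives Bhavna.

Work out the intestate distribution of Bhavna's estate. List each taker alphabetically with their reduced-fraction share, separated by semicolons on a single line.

Aarav, as surviving spouse, takes 1/2.
The remaining 1/2 passes to Bhavna's descendants per stirpes.
The 1/2 is divided into 5 equal shares of 1/10 among Chetan, Lakshmi, Eshan, Sarita, Falguni.
Chetan predeceased; the 1/10 allotted to Chetan's branch passes to Chetan's issue by representation.
The 1/10 is divided into 3 equal shares of 1/30 among Neelam, Omkar, Manoj.
Neelam is living and takes 1/30.
Omkar is living and takes 1/30.
Manoj predeceased; the 1/30 allotted to Manoj's branch passes to Manoj's issue by representation.
The 1/30 is divided into 2 equal shares of 1/60 among Usha, Yamini.
Usha is living and takes 1/60.
Yamini is living and takes 1/60.
Lakshmi is living and takes 1/10.
Eshan is living and takes 1/10.
Sarita is living and takes 1/10.
Falguni is living and takes 1/10.

Aarav 1/2; Eshan 1/10; Falguni 1/10; Lakshmi 1/10; Neelam 1/30; Omkar 1/30; Sarita 1/10; Usha 1/60; Yamini 1/60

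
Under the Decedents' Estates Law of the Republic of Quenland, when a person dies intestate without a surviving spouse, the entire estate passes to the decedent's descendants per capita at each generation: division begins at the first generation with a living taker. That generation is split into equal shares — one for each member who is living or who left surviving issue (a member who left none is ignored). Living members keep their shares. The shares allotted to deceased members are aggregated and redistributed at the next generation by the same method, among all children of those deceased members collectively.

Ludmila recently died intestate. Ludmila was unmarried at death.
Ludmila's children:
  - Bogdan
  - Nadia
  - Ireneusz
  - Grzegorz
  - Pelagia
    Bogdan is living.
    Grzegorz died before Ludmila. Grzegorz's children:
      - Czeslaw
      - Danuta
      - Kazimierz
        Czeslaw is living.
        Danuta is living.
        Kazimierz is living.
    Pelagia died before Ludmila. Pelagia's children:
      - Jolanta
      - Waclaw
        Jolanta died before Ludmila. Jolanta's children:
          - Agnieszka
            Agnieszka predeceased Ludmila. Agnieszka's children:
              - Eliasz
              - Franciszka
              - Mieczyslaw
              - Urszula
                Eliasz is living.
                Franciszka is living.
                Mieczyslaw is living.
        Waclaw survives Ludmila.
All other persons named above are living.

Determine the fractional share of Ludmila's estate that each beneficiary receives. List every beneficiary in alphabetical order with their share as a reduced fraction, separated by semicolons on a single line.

Bogdan 1/5; Czeslaw 2/25; Danuta 2/25; Eliasz 1/50; Franciszka 1/50; Ireneusz 1/5; Kazimierz 2/25; Mieczyslaw 1/50; Nadia 1/5; Urszula 1/50; Waclaw 2/25

There is no surviving spouse, so the entire estate passes to Ludmila's descendants per capita at each generation.
At generation 1 (Bogdan, Nadia, Ireneusz, Grzegorz, Pelagia) there are 5 shares of (1)/5 = 1/5 each.
Living: Bogdan, Nadia, and Ireneusz — each takes 1/5.
Deceased: Grzegorz and Pelagia. Their combined 2/5 is pooled and carried to generation 2.
At generation 2 (Czeslaw, Danuta, Kazimierz, Jolanta, Waclaw) there are 5 shares of (2/5)/5 = 2/25 each.
Living: Czeslaw, Danuta, Kazimierz, and Waclaw — each takes 2/25.
Deceased: Jolanta. That 2/25 share is carried to generation 3.
At generation 3 (Agnieszka) there are 1 shares of (2/25)/1 = 2/25 each.
Deceased: Agnieszka. That 2/25 share is carried to generation 4.
At generation 4 (Eliasz, Franciszka, Mieczyslaw, Urszula) there are 4 shares of (2/25)/4 = 1/50 each.
Living: Eliasz, Franciszka, Mieczyslaw, and Urszula — each takes 1/50.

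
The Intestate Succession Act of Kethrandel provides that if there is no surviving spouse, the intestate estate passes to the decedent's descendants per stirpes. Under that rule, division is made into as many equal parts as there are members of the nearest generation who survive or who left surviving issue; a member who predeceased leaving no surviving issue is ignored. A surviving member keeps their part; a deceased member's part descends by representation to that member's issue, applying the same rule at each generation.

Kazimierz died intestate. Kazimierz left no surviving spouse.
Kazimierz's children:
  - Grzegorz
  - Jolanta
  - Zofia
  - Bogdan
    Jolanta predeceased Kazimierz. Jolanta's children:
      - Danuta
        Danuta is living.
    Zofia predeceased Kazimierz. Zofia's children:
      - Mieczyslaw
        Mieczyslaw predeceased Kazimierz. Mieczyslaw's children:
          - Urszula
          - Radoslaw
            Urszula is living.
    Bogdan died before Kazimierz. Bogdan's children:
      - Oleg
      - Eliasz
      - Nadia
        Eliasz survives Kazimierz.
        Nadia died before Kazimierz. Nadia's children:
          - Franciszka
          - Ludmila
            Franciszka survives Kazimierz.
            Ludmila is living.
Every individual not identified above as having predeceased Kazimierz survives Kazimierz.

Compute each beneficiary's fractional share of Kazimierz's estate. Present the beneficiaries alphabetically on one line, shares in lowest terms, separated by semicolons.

There is no surviving spouse, so the entire estate passes to Kazimierz's descendants per stirpes.
The estate is divided into 4 equal shares of 1/4 among Grzegorz, Jolanta, Zofia, Bogdan.
Grzegorz is living and takes 1/4.
Jolanta predeceased; the 1/4 allotted to Jolanta's branch passes to Jolanta's issue by representation.
Danuta is the sole taker at this level and receives the full 1/4.
Zofia predeceased; the 1/4 allotted to Zofia's branch passes to Zofia's issue by representation.
Mieczyslaw's line is the sole branch at this level, so the full 1/4 passes to Mieczyslaw's issue by representation.
The 1/4 is divided into 2 equal shares of 1/8 among Urszula, Radoslaw.
Urszula is living and takes 1/8.
Radoslaw is living and takes 1/8.
Bogdan predeceased; the 1/4 allotted to Bogdan's branch passes to Bogdan's issue by representation.
The 1/4 is divided into 3 equal shares of 1/12 among Oleg, Eliasz, Nadia.
Oleg is living and takes 1/12.
Eliasz is living and takes 1/12.
Nadia predeceased; the 1/12 allotted to Nadia's branch passes to Nadia's issue by representation.
The 1/12 is divided into 2 equal shares of 1/24 among Franciszka, Ludmila.
Franciszka is living and takes 1/24.
Ludmila is living and takes 1/24.

Danuta 1/4; Eliasz 1/12; Franciszka 1/24; Grzegorz 1/4; Ludmila 1/24; Oleg 1/12; Radoslaw 1/8; Urszula 1/8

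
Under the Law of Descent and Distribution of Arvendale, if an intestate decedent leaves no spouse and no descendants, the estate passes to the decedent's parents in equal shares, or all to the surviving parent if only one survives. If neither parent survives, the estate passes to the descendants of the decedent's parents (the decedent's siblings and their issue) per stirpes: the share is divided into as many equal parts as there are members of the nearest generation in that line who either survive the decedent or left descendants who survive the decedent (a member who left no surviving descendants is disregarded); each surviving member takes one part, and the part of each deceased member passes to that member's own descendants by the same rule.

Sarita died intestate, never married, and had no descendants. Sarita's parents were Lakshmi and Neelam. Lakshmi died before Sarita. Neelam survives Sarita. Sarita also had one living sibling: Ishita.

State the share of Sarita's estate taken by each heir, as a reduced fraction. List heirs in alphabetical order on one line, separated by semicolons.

Neelam 1

Only one parent, Neelam, survives, so Neelam takes the entire estate. The siblings take nothing because a surviving parent has priority.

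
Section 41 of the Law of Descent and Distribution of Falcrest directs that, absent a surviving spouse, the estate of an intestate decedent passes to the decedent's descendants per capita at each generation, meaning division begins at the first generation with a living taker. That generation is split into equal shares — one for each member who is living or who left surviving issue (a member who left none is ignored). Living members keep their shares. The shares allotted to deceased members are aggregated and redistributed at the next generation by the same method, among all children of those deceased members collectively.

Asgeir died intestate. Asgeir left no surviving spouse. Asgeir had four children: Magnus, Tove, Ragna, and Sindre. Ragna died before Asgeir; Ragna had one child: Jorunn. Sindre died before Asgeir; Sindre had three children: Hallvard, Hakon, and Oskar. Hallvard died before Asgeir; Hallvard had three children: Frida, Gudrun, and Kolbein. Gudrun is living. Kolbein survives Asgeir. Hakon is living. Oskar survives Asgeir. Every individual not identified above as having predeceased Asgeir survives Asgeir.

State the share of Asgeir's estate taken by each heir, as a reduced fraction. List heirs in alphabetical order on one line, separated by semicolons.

There is no surviving spouse, so the entire estate passes to Asgeir's descendants per capita at each generation.
At generation 1 (Magnus, Tove, Ragna, Sindre) there are 4 shares of (1)/4 = 1/4 each.
Living: Magnus and Tove — each takes 1/4.
Deceased: Ragna and Sindre. Their combined 1/2 is pooled and carried to generation 2.
At generation 2 (Jorunn, Hallvard, Hakon, Oskar) there are 4 shares of (1/2)/4 = 1/8 each.
Living: Jorunn, Hakon, and Oskar — each takes 1/8.
Deceased: Hallvard. That 1/8 share is carried to generation 3.
At generation 3 (Frida, Gudrun, Kolbein) there are 3 shares of (1/8)/3 = 1/24 each.
Living: Frida, Gudrun, and Kolbein — each takes 1/24.

Frida 1/24; Gudrun 1/24; Hakon 1/8; Jorunn 1/8; Kolbein 1/24; Magnus 1/4; Oskar 1/8; Tove 1/4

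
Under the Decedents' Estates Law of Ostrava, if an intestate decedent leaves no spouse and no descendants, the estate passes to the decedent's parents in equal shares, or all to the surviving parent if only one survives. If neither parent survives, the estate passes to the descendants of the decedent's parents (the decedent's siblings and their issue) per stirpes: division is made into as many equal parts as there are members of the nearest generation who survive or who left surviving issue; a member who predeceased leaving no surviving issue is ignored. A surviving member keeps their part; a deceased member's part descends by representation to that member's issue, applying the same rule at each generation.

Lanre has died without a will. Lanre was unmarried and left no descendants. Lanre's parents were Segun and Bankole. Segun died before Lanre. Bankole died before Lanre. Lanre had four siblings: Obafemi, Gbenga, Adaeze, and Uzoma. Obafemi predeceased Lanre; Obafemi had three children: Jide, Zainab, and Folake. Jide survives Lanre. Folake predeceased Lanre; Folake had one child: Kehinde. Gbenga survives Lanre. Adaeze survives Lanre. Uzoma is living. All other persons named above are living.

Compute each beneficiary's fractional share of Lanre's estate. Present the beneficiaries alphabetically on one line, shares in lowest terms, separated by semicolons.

Adaeze 1/4; Gbenga 1/4; Jide 1/12; Kehinde 1/12; Uzoma 1/4; Zainab 1/12

Neither parent survives and there are no descendants, so the estate passes to Lanre's siblings and their issue per stirpes.
The estate is divided into 4 equal shares of 1/4 among Obafemi, Gbenga, Adaeze, Uzoma.
Obafemi predeceased; the 1/4 allotted to Obafemi's branch passes to Obafemi's issue by representation.
The 1/4 is divided into 3 equal shares of 1/12 among Jide, Zainab, Folake.
Jide is living and takes 1/12.
Zainab is living and takes 1/12.
Folake predeceased; the 1/12 allotted to Folake's branch passes to Folake's issue by representation.
Kehinde is the sole taker at this level and receives the full 1/12.
Gbenga is living and takes 1/4.
Adaeze is living and takes 1/4.
Uzoma is living and takes 1/4.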